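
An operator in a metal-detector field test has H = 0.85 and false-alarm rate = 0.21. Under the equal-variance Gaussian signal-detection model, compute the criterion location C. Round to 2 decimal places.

C = -0.12

Φ⁻¹(0.85) = 1.036, Φ⁻¹(0.21) = -0.806
c = −½·[z(H) + z(FA)] = −0.5 × (1.036 + (-0.806)) = -0.115
c < 0: the operator has a liberal response bias.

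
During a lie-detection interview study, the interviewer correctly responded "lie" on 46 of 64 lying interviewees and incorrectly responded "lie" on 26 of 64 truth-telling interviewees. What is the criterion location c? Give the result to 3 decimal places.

H = 46/64 = 0.7188
FA = 26/64 = 0.4062
z(H) = 0.5793
z(FA) = -0.2373
c = −½·[z(H) + z(FA)] = −0.5 × (0.5793 + (-0.2373)) = -0.1710

c = -0.171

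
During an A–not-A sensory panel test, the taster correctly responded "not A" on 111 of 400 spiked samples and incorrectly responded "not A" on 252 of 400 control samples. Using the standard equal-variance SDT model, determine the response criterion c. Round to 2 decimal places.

H = 111/400 = 0.2775
FA = 252/400 = 0.6300
z(0.2775) = -0.5903, z(0.6300) = 0.3319
c = −½·[z(H) + z(FA)] = −0.5 × (-0.5903 + 0.3319) = 0.1292
c > 0: the taster has a conservative response bias.

c = 0.13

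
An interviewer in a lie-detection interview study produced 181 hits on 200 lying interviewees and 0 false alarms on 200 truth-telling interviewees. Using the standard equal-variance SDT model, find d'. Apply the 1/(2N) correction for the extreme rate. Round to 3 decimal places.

The false-alarm rate is 0/200 = 0, so apply the 1/(2N) correction: FA → 1/(2·200) = 0.00250.
z(H) = z(0.90500) = 1.3106
z(FA) = z(0.00250) = -2.8070
d' = 1.3106 − (-2.8070) = 4.1176

d' = 4.118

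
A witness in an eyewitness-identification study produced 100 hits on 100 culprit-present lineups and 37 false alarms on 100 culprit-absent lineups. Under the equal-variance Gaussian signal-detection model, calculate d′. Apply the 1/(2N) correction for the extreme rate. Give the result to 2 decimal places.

d′ = 2.91

The hit rate is 100/100 = 1, so apply the 1/(2N) correction: H → 1 − 1/(2·100) = 0.99500.
z(H) = z(0.99500) = 2.576
z(FA) = z(0.37000) = -0.332
d' = 2.576 − (-0.332) = 2.908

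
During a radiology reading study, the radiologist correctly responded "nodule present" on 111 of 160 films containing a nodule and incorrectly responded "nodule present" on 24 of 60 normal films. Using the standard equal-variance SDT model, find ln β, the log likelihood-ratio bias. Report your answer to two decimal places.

H = 111/160 = 0.6937
FA = 24/60 = 0.4000
z(H) = z(0.6937) = 0.506
z(FA) = z(0.4000) = -0.253
ln β = −½·[z(H)² − z(FA)²] = −0.5 × (0.256 − 0.064) = -0.096

ln β = -0.10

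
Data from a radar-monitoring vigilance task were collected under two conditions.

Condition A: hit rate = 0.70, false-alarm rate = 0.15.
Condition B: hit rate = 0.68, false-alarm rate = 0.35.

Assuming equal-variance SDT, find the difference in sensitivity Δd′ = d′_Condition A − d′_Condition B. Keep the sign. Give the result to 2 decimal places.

Condition A: z(0.70) = 0.524, z(0.15) = -1.036, d' = 1.560
Condition B: z(0.68) = 0.468, z(0.35) = -0.385, d' = 0.853
Δd' = d'_Condition A − d'_Condition B = 1.560 − 0.853 = 0.707
Condition A has the higher sensitivity.

Δd′ = 0.71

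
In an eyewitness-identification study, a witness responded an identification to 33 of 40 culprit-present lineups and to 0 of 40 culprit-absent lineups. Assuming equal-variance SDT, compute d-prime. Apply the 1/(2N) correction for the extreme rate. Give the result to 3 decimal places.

The false-alarm rate is 0/40 = 0, so apply the 1/(2N) correction: FA → 1/(2·40) = 0.01250.
z(H) = z(0.82500) = 0.9346
z(FA) = z(0.01250) = -2.2414
d' = 0.9346 − (-2.2414) = 3.1760

d-prime = 3.176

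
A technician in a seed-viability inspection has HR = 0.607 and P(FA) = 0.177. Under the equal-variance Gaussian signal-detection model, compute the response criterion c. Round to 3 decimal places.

c = 0.328

z(0.607) = 0.2715, z(0.177) = -0.9269
c = −½·[z(H) + z(FA)] = −0.5 × (0.2715 + (-0.9269)) = 0.3277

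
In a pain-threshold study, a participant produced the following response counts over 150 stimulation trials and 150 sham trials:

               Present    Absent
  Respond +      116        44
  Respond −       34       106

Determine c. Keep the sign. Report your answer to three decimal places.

c = -0.103

H = 116/150 = 0.7733
FA = 44/150 = 0.2933
z(H) = 0.7498
z(FA) = -0.5438
c = −½·[z(H) + z(FA)] = −0.5 × (0.7498 + (-0.5438)) = -0.1030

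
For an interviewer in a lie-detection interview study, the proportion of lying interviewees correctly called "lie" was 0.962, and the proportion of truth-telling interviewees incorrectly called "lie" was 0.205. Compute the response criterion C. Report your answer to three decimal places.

z(H) = 1.7744
z(FA) = -0.8239
c = −½·[z(H) + z(FA)] = −0.5 × (1.7744 + (-0.8239)) = -0.47525
c < 0: the interviewer has a liberal response bias.

C = -0.475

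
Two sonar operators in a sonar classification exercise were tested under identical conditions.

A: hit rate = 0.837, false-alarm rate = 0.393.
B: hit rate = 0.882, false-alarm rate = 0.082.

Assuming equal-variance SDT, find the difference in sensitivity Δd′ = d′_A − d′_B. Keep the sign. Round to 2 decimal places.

Δd′ = -1.32

A: z(0.837) = 0.982, z(0.393) = -0.272, d' = 1.254
B: z(0.882) = 1.185, z(0.082) = -1.392, d' = 2.577
Δd' = d'_A − d'_B = 1.254 − 2.577 = -1.323
B has the higher sensitivity.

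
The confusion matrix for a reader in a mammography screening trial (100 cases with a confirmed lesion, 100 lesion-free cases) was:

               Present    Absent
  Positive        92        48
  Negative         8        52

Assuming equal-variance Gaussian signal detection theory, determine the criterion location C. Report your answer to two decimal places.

H = 92/100 = 0.9200
FA = 48/100 = 0.4800
Φ⁻¹(0.9200) = 1.405, Φ⁻¹(0.4800) = -0.050
c = −½·[z(H) + z(FA)] = −0.5 × (1.405 + (-0.050)) = -0.6775

C = -0.68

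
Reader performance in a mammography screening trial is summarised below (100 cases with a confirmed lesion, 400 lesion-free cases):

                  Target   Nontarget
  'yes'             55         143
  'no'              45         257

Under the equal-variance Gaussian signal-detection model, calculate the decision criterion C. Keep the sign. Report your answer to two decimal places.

H = 55/100 = 0.5500
FA = 143/400 = 0.3575
z(0.5500) = 0.1257, z(0.3575) = -0.3651
c = −½·[z(H) + z(FA)] = −0.5 × (0.1257 + (-0.3651)) = 0.1197
c > 0: the reader has a conservative response bias.

C = 0.12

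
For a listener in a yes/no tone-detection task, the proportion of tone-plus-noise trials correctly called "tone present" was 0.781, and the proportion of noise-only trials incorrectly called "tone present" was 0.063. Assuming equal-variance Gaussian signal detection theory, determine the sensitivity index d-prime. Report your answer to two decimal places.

d-prime = 2.31

Φ⁻¹(H) = 0.776
Φ⁻¹(FA) = -1.530
d' = z(H) − z(FA) = 0.776 − (-1.530) = 2.306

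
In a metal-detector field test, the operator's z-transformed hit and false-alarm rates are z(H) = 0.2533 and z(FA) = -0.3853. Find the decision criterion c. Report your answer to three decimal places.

c = −½·[z(H) + z(FA)] = −½·(0.2533 + (-0.3853)) = 0.0660
c > 0: the operator has a conservative response bias.

c = 0.066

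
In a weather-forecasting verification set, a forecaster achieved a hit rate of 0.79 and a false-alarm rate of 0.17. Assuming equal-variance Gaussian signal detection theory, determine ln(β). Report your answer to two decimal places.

Φ⁻¹(H) = Φ⁻¹(0.79) = 0.806
Φ⁻¹(FA) = Φ⁻¹(0.17) = -0.954
ln β = −½·[z(H)² − z(FA)²] = −0.5 × (0.650 − 0.910) = 0.130

ln β = 0.13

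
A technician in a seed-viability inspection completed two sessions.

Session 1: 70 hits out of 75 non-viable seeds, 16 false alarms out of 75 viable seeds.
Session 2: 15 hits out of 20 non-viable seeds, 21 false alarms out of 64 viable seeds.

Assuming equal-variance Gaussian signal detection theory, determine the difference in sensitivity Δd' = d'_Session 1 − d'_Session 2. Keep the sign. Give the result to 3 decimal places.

Session 1: z(0.9333) = 1.5008, z(0.2133) = -0.7950, d' = 2.2958
Session 2: z(0.7500) = 0.6745, z(0.3281) = -0.4452, d' = 1.1197
Δd' = d'_Session 1 − d'_Session 2 = 2.2958 − 1.1197 = 1.1761
Session 1 has the higher sensitivity.

Δd' = 1.176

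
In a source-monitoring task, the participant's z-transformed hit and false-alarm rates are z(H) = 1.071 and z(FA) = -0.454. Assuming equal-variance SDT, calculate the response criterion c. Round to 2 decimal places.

c = −½·[z(H) + z(FA)] = −½·(1.071 + (-0.454)) = -0.3085
c < 0: the participant has a liberal response bias.

c = -0.31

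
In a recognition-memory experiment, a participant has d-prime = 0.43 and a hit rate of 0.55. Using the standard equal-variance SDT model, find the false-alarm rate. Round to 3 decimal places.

false-alarm rate = 0.380

z(hit rate) = z(0.55) = 0.1257
z(FA) = z(H) − d' = 0.1257 − 0.43 = -0.3043
false-alarm rate = Φ(-0.3043) = 0.3804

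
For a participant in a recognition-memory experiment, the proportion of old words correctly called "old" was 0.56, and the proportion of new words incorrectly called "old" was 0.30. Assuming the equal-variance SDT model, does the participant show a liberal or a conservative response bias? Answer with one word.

conservative

z(H) = 0.151, z(FA) = -0.524
c = −½·(z(H) + z(FA)) = 0.1865
c > 0 → conservative criterion (biased toward responding “no”).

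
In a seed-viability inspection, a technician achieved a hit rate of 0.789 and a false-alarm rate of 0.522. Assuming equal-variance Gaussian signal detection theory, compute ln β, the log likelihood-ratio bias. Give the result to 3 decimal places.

ln β = -0.321

z(H) = z(0.789) = 0.8030
z(FA) = z(0.522) = 0.0552
ln β = −½·[z(H)² − z(FA)²] = −0.5 × (0.6448 − 0.0030) = -0.3209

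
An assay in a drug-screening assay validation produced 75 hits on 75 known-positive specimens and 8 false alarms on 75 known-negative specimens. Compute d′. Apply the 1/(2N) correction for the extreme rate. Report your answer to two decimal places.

d′ = 3.72

The hit rate is 75/75 = 1, so apply the 1/(2N) correction: H → 1 − 1/(2·75) = 0.99333.
z(H) = z(0.99333) = 2.475
z(FA) = z(0.10667) = -1.244
d' = 2.475 − (-1.244) = 3.719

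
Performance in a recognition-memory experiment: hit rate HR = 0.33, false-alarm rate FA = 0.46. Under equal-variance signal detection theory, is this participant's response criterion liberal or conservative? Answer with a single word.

z(H) = -0.440, z(FA) = -0.100
c = −½·(z(H) + z(FA)) = 0.270
c > 0 → conservative criterion (biased toward responding “no”).

conservative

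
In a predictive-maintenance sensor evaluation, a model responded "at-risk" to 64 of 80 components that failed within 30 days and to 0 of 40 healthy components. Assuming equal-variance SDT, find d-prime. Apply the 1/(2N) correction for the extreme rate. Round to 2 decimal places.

The false-alarm rate is 0/40 = 0, so apply the 1/(2N) correction: FA → 1/(2·40) = 0.01250.
z(H) = z(0.80000) = 0.842
z(FA) = z(0.01250) = -2.241
d' = 0.842 − (-2.241) = 3.083

d-prime = 3.08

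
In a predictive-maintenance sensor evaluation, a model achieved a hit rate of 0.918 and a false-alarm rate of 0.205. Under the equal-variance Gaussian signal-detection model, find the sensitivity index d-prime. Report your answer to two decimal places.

d-prime = 2.22

Φ⁻¹(H) = Φ⁻¹(0.918) = 1.3917
Φ⁻¹(FA) = Φ⁻¹(0.205) = -0.8239
d' = z(H) − z(FA) = 1.3917 − (-0.8239) = 2.2156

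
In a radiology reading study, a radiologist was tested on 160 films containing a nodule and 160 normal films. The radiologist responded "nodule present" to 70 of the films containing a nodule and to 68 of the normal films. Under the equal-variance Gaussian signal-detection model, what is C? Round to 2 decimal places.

H = 70/160 = 0.4375
FA = 68/160 = 0.4250
Φ⁻¹(0.4375) = -0.1573, Φ⁻¹(0.4250) = -0.1891
c = −½·[z(H) + z(FA)] = −0.5 × (-0.1573 + (-0.1891)) = 0.1732
c > 0: the radiologist has a conservative response bias.

C = 0.17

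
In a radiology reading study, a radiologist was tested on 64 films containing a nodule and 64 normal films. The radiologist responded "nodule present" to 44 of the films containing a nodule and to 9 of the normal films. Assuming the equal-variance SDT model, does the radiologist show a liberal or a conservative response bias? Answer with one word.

z(H) = 0.489, z(FA) = -1.078
c = −½·(z(H) + z(FA)) = 0.2945
c > 0 → conservative criterion (biased toward responding “no”).

conservative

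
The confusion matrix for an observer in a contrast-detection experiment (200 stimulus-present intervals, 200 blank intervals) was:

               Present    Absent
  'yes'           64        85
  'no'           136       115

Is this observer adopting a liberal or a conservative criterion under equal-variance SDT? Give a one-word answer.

conservative

z(H) = -0.468, z(FA) = -0.189
c = −½·(z(H) + z(FA)) = 0.3285
c > 0 → conservative criterion (biased toward responding “no”).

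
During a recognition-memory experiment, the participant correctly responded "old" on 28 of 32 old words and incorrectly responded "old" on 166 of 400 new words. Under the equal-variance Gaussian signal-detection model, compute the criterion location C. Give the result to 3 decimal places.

C = -0.468

H = 28/32 = 0.8750
FA = 166/400 = 0.4150
Φ⁻¹(H) = 1.1503
Φ⁻¹(FA) = -0.2147
c = −½·[z(H) + z(FA)] = −0.5 × (1.1503 + (-0.2147)) = -0.4678
c < 0: the participant has a liberal response bias.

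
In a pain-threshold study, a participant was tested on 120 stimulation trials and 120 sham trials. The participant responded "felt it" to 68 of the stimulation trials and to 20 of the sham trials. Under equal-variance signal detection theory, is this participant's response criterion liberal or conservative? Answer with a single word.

z(H) = 0.168, z(FA) = -0.967
c = −½·(z(H) + z(FA)) = 0.3995
c > 0 → conservative criterion (biased toward responding “no”).

conservative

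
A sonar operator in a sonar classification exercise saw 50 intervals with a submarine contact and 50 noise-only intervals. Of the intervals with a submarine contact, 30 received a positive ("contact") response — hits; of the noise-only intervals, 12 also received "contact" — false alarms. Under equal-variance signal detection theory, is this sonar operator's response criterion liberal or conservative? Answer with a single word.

conservative

z(H) = 0.253, z(FA) = -0.706
c = −½·(z(H) + z(FA)) = 0.2265
c > 0 → conservative criterion (biased toward responding “no”).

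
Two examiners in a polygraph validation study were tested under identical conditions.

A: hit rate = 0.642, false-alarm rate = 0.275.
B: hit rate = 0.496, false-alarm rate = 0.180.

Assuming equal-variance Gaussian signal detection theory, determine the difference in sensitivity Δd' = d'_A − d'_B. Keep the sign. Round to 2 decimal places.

A: z(0.642) = 0.364, z(0.275) = -0.598, d' = 0.962
B: z(0.496) = -0.010, z(0.180) = -0.915, d' = 0.905
Δd' = d'_A − d'_B = 0.962 − 0.905 = 0.057
A has the higher sensitivity.

Δd' = 0.06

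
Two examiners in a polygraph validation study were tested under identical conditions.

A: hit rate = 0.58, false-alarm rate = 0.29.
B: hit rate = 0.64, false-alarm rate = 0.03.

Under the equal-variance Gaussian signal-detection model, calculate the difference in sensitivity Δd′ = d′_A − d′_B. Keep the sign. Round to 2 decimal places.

Δd′ = -1.48

A: z(0.58) = 0.202, z(0.29) = -0.553, d' = 0.755
B: z(0.64) = 0.358, z(0.03) = -1.881, d' = 2.239
Δd' = d'_A − d'_B = 0.755 − 2.239 = -1.484
B has the higher sensitivity.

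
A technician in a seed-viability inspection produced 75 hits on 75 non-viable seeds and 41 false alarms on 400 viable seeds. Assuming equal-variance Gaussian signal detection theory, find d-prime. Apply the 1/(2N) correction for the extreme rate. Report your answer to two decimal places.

d-prime = 3.74

The hit rate is 75/75 = 1, so apply the 1/(2N) correction: H → 1 − 1/(2·75) = 0.99333.
z(H) = z(0.99333) = 2.475
z(FA) = z(0.10250) = -1.267
d' = 2.475 − (-1.267) = 3.742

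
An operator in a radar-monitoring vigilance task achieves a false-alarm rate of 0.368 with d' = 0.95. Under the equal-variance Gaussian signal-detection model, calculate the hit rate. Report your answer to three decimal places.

hit rate = 0.730

z(false-alarm rate) = z(0.368) = -0.3372
z(H) = z(FA) + d' = -0.3372 + 0.95 = 0.6128
hit rate = Φ(0.6128) = 0.7300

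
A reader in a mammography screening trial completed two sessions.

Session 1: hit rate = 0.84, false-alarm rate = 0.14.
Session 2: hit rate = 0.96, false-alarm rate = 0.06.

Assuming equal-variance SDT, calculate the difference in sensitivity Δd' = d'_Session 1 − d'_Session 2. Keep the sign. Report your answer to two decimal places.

Δd' = -1.23

Session 1: z(0.84) = 0.994, z(0.14) = -1.080, d' = 2.074
Session 2: z(0.96) = 1.751, z(0.06) = -1.555, d' = 3.306
Δd' = d'_Session 1 − d'_Session 2 = 2.074 − 3.306 = -1.232
Session 2 has the higher sensitivity.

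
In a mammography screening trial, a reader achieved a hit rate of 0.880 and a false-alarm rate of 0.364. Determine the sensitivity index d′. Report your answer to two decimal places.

z(H) = 1.175
z(FA) = -0.348
d' = z(H) − z(FA) = 1.175 − (-0.348) = 1.523

d′ = 1.52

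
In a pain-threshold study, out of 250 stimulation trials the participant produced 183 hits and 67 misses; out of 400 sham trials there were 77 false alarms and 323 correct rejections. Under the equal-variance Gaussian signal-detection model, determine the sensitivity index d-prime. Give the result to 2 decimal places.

H = 183/250 = 0.7320
FA = 77/400 = 0.1925
z(0.7320) = 0.6189, z(0.1925) = -0.8687
d' = z(H) − z(FA) = 0.6189 − (-0.8687) = 1.4876

d-prime = 1.49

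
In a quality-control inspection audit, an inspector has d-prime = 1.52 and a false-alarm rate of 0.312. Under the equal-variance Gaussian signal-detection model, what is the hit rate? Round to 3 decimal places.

hit rate = 0.848

z(false-alarm rate) = z(0.312) = -0.4902
z(H) = z(FA) + d' = -0.4902 + 1.52 = 1.0298
hit rate = Φ(1.0298) = 0.8484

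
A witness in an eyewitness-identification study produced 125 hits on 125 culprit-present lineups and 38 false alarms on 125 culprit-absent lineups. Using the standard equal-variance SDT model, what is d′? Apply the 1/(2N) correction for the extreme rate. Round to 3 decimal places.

d′ = 3.165

The hit rate is 125/125 = 1, so apply the 1/(2N) correction: H → 1 − 1/(2·125) = 0.99600.
z(H) = z(0.99600) = 2.6521
z(FA) = z(0.30400) = -0.5129
d' = 2.6521 − (-0.5129) = 3.1650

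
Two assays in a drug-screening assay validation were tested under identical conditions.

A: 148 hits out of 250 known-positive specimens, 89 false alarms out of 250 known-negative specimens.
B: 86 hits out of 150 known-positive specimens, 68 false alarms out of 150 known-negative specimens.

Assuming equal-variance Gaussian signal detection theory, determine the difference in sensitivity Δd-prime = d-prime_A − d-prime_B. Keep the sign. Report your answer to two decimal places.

Δd-prime = 0.30

A: z(0.5920) = 0.233, z(0.3560) = -0.369, d' = 0.602
B: z(0.5733) = 0.185, z(0.4533) = -0.117, d' = 0.302
Δd' = d'_A − d'_B = 0.602 − 0.302 = 0.300
A has the higher sensitivity.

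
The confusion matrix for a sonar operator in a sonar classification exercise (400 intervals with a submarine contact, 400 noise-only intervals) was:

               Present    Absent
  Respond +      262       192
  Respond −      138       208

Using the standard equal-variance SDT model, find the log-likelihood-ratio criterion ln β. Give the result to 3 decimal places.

ln β = -0.078

H = 262/400 = 0.6550
FA = 192/400 = 0.4800
z(0.6550) = 0.3989, z(0.4800) = -0.0502
ln β = −½·[z(H)² − z(FA)²] = −0.5 × (0.1591 − 0.0025) = -0.0783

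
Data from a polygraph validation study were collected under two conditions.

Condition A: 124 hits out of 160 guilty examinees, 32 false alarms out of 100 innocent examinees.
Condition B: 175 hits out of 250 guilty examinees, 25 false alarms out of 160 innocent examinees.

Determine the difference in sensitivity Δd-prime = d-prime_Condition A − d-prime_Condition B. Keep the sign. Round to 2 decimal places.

Δd-prime = -0.31

Condition A: z(0.7750) = 0.755, z(0.3200) = -0.468, d' = 1.223
Condition B: z(0.7000) = 0.524, z(0.1562) = -1.010, d' = 1.534
Δd' = d'_Condition A − d'_Condition B = 1.223 − 1.534 = -0.311
Condition B has the higher sensitivity.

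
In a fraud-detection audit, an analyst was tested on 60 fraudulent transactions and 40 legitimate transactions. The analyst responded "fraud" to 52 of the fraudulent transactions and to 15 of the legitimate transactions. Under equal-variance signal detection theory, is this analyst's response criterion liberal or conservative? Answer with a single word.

z(H) = 1.111, z(FA) = -0.319
c = −½·(z(H) + z(FA)) = -0.396
c < 0 → liberal criterion (biased toward responding “yes”).

liberal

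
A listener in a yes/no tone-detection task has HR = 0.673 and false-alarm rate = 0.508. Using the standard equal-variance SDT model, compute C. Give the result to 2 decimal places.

z(0.673) = 0.448, z(0.508) = 0.020
c = −½·[z(H) + z(FA)] = −0.5 × (0.448 + 0.020) = -0.234

C = -0.23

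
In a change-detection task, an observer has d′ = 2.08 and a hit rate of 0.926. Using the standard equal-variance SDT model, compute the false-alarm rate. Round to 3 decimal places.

false-alarm rate = 0.263

z(hit rate) = z(0.926) = 1.4466
z(FA) = z(H) − d' = 1.4466 − 2.08 = -0.6334
false-alarm rate = Φ(-0.6334) = 0.2632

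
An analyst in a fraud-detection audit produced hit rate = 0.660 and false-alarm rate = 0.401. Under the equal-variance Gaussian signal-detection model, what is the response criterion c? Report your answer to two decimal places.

Φ⁻¹(0.660) = 0.4125, Φ⁻¹(0.401) = -0.2508
c = −½·[z(H) + z(FA)] = −0.5 × (0.4125 + (-0.2508)) = -0.08085

c = -0.08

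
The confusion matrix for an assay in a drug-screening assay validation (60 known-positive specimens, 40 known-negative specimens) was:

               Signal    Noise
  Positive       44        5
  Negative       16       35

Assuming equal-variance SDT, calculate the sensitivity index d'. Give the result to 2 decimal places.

H = 44/60 = 0.7333
FA = 5/40 = 0.1250
z(H) = z(0.7333) = 0.6228
z(FA) = z(0.1250) = -1.1503
d' = z(H) − z(FA) = 0.6228 − (-1.1503) = 1.7731

d' = 1.77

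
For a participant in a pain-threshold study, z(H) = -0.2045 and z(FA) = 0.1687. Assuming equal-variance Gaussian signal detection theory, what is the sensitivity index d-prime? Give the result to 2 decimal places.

d-prime = -0.37

d' = z(H) − z(FA) = -0.2045 − 0.1687 = -0.3732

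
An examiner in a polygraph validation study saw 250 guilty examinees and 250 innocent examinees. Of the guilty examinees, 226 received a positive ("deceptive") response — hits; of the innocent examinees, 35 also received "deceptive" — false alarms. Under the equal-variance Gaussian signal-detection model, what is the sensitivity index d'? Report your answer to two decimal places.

H = 226/250 = 0.9040
FA = 35/250 = 0.1400
z(0.9040) = 1.3047, z(0.1400) = -1.0803
d' = z(H) − z(FA) = 1.3047 − (-1.0803) = 2.3850

d' = 2.39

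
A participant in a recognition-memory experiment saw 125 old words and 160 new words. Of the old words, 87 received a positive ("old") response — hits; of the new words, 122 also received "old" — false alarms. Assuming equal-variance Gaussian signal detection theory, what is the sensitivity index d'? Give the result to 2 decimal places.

H = 87/125 = 0.6960
FA = 122/160 = 0.7625
z(H) = 0.5129
z(FA) = 0.7144
d' = z(H) − z(FA) = 0.5129 − 0.7144 = -0.2015

d' = -0.20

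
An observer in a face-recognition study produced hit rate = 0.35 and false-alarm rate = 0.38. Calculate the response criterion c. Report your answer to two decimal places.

z(H) = z(0.35) = -0.385
z(FA) = z(0.38) = -0.305
c = −½·[z(H) + z(FA)] = −0.5 × (-0.385 + (-0.305)) = 0.345

c = 0.35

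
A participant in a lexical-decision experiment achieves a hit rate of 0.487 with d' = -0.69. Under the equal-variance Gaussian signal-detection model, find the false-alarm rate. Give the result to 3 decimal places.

false-alarm rate = 0.745

z(hit rate) = z(0.487) = -0.0326
z(FA) = z(H) − d' = -0.0326 − (-0.69) = 0.6574
false-alarm rate = Φ(0.6574) = 0.7445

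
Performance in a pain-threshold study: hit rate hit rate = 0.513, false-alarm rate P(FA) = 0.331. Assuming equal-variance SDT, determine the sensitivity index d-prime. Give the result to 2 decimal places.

d-prime = 0.47

z(H) = z(0.513) = 0.0326
z(FA) = z(0.331) = -0.4372
d' = z(H) − z(FA) = 0.0326 − (-0.4372) = 0.4698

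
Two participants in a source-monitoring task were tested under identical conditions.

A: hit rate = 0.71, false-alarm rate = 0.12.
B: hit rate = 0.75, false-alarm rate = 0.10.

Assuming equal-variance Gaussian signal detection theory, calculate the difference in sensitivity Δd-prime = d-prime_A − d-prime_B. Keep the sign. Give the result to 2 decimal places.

Δd-prime = -0.23

A: z(0.71) = 0.553, z(0.12) = -1.175, d' = 1.728
B: z(0.75) = 0.674, z(0.10) = -1.282, d' = 1.956
Δd' = d'_A − d'_B = 1.728 − 1.956 = -0.228
B has the higher sensitivity.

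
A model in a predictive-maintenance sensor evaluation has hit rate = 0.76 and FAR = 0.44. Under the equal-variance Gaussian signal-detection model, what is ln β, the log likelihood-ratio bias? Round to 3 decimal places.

ln β = -0.238

Φ⁻¹(H) = Φ⁻¹(0.76) = 0.7063
Φ⁻¹(FA) = Φ⁻¹(0.44) = -0.1510
ln β = −½·[z(H)² − z(FA)²] = −0.5 × (0.4989 − 0.0228) = -0.23805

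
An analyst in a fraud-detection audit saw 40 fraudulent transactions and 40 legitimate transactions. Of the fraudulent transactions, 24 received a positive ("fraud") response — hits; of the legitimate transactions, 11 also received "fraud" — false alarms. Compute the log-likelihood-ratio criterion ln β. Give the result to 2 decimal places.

H = 24/40 = 0.6000
FA = 11/40 = 0.2750
z(H) = z(0.6000) = 0.253
z(FA) = z(0.2750) = -0.598
ln β = −½·[z(H)² − z(FA)²] = −0.5 × (0.064 − 0.358) = 0.147

ln β = 0.15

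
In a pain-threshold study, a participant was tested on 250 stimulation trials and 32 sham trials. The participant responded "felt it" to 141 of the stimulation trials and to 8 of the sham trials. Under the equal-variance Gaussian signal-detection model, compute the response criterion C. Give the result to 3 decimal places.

C = 0.257

H = 141/250 = 0.5640
FA = 8/32 = 0.2500
z(H) = 0.1611
z(FA) = -0.6745
c = −½·[z(H) + z(FA)] = −0.5 × (0.1611 + (-0.6745)) = 0.2567
c > 0: the participant has a conservative response bias.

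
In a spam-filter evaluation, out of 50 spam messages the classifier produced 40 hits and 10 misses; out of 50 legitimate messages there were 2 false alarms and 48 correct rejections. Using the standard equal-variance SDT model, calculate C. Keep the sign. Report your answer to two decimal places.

H = 40/50 = 0.8000
FA = 2/50 = 0.0400
z(0.8000) = 0.842, z(0.0400) = -1.751
c = −½·[z(H) + z(FA)] = −0.5 × (0.842 + (-1.751)) = 0.4545
c > 0: the classifier has a conservative response bias.

C = 0.45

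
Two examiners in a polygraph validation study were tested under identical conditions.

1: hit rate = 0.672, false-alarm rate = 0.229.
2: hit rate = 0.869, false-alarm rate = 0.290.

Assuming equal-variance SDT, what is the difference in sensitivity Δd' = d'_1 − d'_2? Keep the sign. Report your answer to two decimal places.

Δd' = -0.49

1: z(0.672) = 0.445, z(0.229) = -0.742, d' = 1.187
2: z(0.869) = 1.122, z(0.290) = -0.553, d' = 1.675
Δd' = d'_1 − d'_2 = 1.187 − 1.675 = -0.488
2 has the higher sensitivity.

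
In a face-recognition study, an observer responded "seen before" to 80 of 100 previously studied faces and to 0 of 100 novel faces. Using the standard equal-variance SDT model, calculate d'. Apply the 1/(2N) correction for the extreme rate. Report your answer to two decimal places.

d' = 3.42

The false-alarm rate is 0/100 = 0, so apply the 1/(2N) correction: FA → 1/(2·100) = 0.00500.
z(H) = z(0.80000) = 0.842
z(FA) = z(0.00500) = -2.576
d' = 0.842 − (-2.576) = 3.418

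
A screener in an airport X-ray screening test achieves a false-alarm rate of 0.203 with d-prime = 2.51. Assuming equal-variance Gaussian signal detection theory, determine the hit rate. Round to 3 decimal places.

hit rate = 0.953

z(false-alarm rate) = z(0.203) = -0.8310
z(H) = z(FA) + d' = -0.8310 + 2.51 = 1.6790
hit rate = Φ(1.6790) = 0.9534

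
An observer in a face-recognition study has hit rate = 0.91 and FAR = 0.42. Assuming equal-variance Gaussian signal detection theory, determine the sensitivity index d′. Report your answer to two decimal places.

z(H) = z(0.91) = 1.3408
z(FA) = z(0.42) = -0.2019
d' = z(H) − z(FA) = 1.3408 − (-0.2019) = 1.5427

d′ = 1.54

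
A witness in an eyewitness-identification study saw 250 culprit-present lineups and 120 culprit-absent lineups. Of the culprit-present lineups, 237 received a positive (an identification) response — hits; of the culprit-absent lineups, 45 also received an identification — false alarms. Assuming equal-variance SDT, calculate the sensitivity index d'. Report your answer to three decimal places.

H = 237/250 = 0.9480
FA = 45/120 = 0.3750
z(0.9480) = 1.6258, z(0.3750) = -0.3186
d' = z(H) − z(FA) = 1.6258 − (-0.3186) = 1.9444

d' = 1.944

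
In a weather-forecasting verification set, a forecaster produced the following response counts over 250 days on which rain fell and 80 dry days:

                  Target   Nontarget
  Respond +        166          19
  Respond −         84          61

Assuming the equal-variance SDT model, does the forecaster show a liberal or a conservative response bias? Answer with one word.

conservative

z(H) = 0.423, z(FA) = -0.714
c = −½·(z(H) + z(FA)) = 0.1455
c > 0 → conservative criterion (biased toward responding “no”).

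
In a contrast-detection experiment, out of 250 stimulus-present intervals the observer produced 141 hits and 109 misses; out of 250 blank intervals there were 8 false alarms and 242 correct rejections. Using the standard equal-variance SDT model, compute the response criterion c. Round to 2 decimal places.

c = 0.85

H = 141/250 = 0.5640
FA = 8/250 = 0.0320
Φ⁻¹(H) = 0.1611
Φ⁻¹(FA) = -1.8522
c = −½·[z(H) + z(FA)] = −0.5 × (0.1611 + (-1.8522)) = 0.84555
c > 0: the observer has a conservative response bias.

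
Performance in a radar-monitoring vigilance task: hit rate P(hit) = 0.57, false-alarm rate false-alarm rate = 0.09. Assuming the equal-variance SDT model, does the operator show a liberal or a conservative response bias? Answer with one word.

conservative

z(H) = 0.176, z(FA) = -1.341
c = −½·(z(H) + z(FA)) = 0.5825
c > 0 → conservative criterion (biased toward responding “no”).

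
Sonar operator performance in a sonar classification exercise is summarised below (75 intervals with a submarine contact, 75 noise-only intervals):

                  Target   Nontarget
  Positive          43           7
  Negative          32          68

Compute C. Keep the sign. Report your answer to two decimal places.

H = 43/75 = 0.5733
FA = 7/75 = 0.0933
Φ⁻¹(H) = Φ⁻¹(0.5733) = 0.1848
Φ⁻¹(FA) = Φ⁻¹(0.0933) = -1.3207
c = −½·[z(H) + z(FA)] = −0.5 × (0.1848 + (-1.3207)) = 0.56795

C = 0.57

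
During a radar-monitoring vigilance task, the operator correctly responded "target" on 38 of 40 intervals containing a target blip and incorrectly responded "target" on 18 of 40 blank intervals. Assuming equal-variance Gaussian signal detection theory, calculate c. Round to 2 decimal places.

H = 38/40 = 0.9500
FA = 18/40 = 0.4500
z(H) = z(0.9500) = 1.645
z(FA) = z(0.4500) = -0.126
c = −½·[z(H) + z(FA)] = −0.5 × (1.645 + (-0.126)) = -0.7595

c = -0.76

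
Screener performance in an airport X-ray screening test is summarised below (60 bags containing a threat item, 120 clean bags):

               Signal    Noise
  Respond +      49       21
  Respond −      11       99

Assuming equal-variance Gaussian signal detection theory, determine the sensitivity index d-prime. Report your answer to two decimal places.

d-prime = 1.84

H = 49/60 = 0.8167
FA = 21/120 = 0.1750
Φ⁻¹(0.8167) = 0.903, Φ⁻¹(0.1750) = -0.935
d' = z(H) − z(FA) = 0.903 − (-0.935) = 1.838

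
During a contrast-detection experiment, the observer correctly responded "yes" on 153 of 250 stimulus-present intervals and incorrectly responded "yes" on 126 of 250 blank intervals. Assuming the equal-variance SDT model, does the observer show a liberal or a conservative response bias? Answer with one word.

z(H) = 0.285, z(FA) = 0.010
c = −½·(z(H) + z(FA)) = -0.1475
c < 0 → liberal criterion (biased toward responding “yes”).

liberal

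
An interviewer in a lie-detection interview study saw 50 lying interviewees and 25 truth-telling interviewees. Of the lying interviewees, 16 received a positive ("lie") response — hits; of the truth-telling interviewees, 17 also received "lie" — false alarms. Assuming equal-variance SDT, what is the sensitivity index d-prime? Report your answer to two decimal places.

d-prime = -0.94

H = 16/50 = 0.3200
FA = 17/25 = 0.6800
z(H) = -0.468
z(FA) = 0.468
d' = z(H) − z(FA) = -0.468 − 0.468 = -0.936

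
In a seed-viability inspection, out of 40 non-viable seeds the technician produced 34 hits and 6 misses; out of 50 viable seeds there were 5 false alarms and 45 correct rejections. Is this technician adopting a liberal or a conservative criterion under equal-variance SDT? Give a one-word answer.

conservative

z(H) = 1.036, z(FA) = -1.282
c = −½·(z(H) + z(FA)) = 0.123
c > 0 → conservative criterion (biased toward responding “no”).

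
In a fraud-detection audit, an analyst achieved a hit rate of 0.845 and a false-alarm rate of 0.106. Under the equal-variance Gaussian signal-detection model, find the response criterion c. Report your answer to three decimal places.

c = 0.116

z(H) = z(0.845) = 1.0152
z(FA) = z(0.106) = -1.2481
c = −½·[z(H) + z(FA)] = −0.5 × (1.0152 + (-1.2481)) = 0.11645
c > 0: the analyst has a conservative response bias.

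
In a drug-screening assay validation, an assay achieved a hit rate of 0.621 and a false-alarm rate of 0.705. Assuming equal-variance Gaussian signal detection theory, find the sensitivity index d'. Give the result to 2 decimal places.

Φ⁻¹(0.621) = 0.308, Φ⁻¹(0.705) = 0.539
d' = z(H) − z(FA) = 0.308 − 0.539 = -0.231

d' = -0.23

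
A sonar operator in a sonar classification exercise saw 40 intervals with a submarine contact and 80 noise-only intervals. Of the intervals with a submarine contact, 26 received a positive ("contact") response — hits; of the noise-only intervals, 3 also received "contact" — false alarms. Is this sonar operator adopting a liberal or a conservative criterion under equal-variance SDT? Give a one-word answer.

z(H) = 0.385, z(FA) = -1.780
c = −½·(z(H) + z(FA)) = 0.6975
c > 0 → conservative criterion (biased toward responding “no”).

conservative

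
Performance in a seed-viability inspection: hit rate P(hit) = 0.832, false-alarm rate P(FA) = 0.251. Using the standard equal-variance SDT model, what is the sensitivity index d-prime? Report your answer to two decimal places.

d-prime = 1.63

Φ⁻¹(H) = Φ⁻¹(0.832) = 0.962
Φ⁻¹(FA) = Φ⁻¹(0.251) = -0.671
d' = z(H) − z(FA) = 0.962 − (-0.671) = 1.633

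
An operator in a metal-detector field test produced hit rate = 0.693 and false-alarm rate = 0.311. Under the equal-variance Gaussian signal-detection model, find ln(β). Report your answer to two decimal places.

z(0.693) = 0.504, z(0.311) = -0.493
ln β = −½·[z(H)² − z(FA)²] = −0.5 × (0.254 − 0.243) = -0.0055

ln β = -0.01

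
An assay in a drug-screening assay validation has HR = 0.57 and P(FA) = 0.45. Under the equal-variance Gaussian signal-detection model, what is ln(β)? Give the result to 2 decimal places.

ln β = -0.01

z(H) = z(0.57) = 0.176
z(FA) = z(0.45) = -0.126
ln β = −½·[z(H)² − z(FA)²] = −0.5 × (0.031 − 0.016) = -0.0075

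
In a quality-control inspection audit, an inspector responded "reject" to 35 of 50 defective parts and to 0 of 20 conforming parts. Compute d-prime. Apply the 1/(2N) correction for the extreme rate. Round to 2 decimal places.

d-prime = 2.48

The false-alarm rate is 0/20 = 0, so apply the 1/(2N) correction: FA → 1/(2·20) = 0.02500.
z(H) = z(0.70000) = 0.524
z(FA) = z(0.02500) = -1.960
d' = 0.524 − (-1.960) = 2.484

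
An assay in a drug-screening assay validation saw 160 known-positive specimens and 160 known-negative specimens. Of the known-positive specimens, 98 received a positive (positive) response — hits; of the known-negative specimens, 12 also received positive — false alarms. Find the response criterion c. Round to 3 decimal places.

H = 98/160 = 0.6125
FA = 12/160 = 0.0750
Φ⁻¹(0.6125) = 0.2858, Φ⁻¹(0.0750) = -1.4395
c = −½·[z(H) + z(FA)] = −0.5 × (0.2858 + (-1.4395)) = 0.57685
c > 0: the assay has a conservative response bias.

c = 0.577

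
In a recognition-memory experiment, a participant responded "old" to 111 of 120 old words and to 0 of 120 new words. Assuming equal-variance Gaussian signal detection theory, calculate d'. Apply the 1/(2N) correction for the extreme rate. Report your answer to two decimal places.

The false-alarm rate is 0/120 = 0, so apply the 1/(2N) correction: FA → 1/(2·120) = 0.00417.
z(H) = z(0.92500) = 1.440
z(FA) = z(0.00417) = -2.638
d' = 1.440 − (-2.638) = 4.078

d' = 4.08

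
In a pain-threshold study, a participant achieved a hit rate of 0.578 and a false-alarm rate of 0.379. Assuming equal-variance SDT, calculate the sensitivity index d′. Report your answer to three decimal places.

d′ = 0.505

Φ⁻¹(H) = Φ⁻¹(0.578) = 0.1968
Φ⁻¹(FA) = Φ⁻¹(0.379) = -0.3081
d' = z(H) − z(FA) = 0.1968 − (-0.3081) = 0.5049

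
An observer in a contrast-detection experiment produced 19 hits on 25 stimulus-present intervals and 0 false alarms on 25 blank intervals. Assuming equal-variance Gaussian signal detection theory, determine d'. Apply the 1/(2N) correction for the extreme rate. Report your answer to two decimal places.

The false-alarm rate is 0/25 = 0, so apply the 1/(2N) correction: FA → 1/(2·25) = 0.02000.
z(H) = z(0.76000) = 0.706
z(FA) = z(0.02000) = -2.054
d' = 0.706 − (-2.054) = 2.760

d' = 2.76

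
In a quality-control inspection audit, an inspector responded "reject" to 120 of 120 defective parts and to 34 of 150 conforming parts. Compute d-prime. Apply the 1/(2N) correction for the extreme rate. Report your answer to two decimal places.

The hit rate is 120/120 = 1, so apply the 1/(2N) correction: H → 1 − 1/(2·120) = 0.99583.
z(H) = z(0.99583) = 2.638
z(FA) = z(0.22667) = -0.750
d' = 2.638 − (-0.750) = 3.388

d-prime = 3.39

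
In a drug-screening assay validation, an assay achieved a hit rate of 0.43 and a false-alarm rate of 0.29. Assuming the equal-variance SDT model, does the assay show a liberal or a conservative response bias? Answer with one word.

z(H) = -0.176, z(FA) = -0.553
c = −½·(z(H) + z(FA)) = 0.3645
c > 0 → conservative criterion (biased toward responding “no”).

conservative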